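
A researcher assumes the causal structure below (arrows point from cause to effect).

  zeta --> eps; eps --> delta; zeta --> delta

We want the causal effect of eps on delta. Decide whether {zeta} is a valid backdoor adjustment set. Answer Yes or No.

Backdoor paths from eps to delta (paths whose first edge points into eps):
  P1: eps <- zeta -> delta
Condition 1 (no descendant of eps in the set): holds — descendants of eps are {delta}; none are in {zeta}.
Condition 2 (every backdoor path blocked by {zeta}):
  P1: blocked at fork node zeta ∈ conditioning set.
{zeta} satisfies the backdoor criterion.

Yes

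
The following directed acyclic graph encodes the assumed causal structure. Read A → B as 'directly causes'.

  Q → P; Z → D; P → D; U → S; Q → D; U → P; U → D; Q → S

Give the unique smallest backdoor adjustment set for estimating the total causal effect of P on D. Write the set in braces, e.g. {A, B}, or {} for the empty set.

{Q, U}

Variables eligible for adjustment (non-descendants of P, excluding P and D): {Q, S, U, Z}.
Backdoor paths from P to D:
  P1: P <- Q -> S <- U -> D
  P2: P <- Q -> D
  P3: P <- U -> S <- Q -> D
  P4: P <- U -> D
The empty set is not sufficient: P2 (P <- Q -> D) has no collider blocking it and no conditioned non-collider, so it is open.
Try {Q, U}:
  P1: blocked at fork node Q ∈ conditioning set.
  P2: blocked at fork node Q ∈ conditioning set.
  P3: blocked at fork node U ∈ conditioning set.
  P4: blocked at fork node U ∈ conditioning set.
{Q, U} contains no descendant of P and blocks every backdoor path.
Every element of {Q, U} is needed (dropping Q leaves P2 open; dropping U leaves P4 open), so no proper subset is valid.
Among all size-2 subsets of the eligible variables, only {Q, U} blocks every backdoor path, so it is the unique smallest valid adjustment set.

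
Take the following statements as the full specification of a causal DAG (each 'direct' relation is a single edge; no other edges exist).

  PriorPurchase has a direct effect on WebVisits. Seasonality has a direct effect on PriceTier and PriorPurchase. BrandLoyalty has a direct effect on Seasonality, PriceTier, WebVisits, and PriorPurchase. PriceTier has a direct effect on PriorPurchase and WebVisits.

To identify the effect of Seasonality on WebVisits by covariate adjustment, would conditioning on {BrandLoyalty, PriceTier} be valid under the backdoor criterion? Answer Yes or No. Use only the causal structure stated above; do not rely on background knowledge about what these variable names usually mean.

No

Backdoor paths from Seasonality to WebVisits (paths whose first edge points into Seasonality):
  P1: Seasonality <- BrandLoyalty -> PriceTier -> PriorPurchase -> WebVisits
  P2: Seasonality <- BrandLoyalty -> PriceTier -> WebVisits
  P3: Seasonality <- BrandLoyalty -> PriorPurchase <- PriceTier -> WebVisits
  P4: Seasonality <- BrandLoyalty -> PriorPurchase -> WebVisits
  P5: Seasonality <- BrandLoyalty -> WebVisits
Condition 1 (no descendant of Seasonality in the set): FAILS — PriceTier is a descendant of Seasonality.
Condition 2 (every backdoor path blocked by {BrandLoyalty, PriceTier}):
  P1: blocked at fork node BrandLoyalty ∈ conditioning set.
  P2: blocked at fork node BrandLoyalty ∈ conditioning set.
  P3: blocked at fork node BrandLoyalty ∈ conditioning set.
  P4: blocked at fork node BrandLoyalty ∈ conditioning set.
  P5: blocked at fork node BrandLoyalty ∈ conditioning set.
{BrandLoyalty, PriceTier} does not satisfy the backdoor criterion.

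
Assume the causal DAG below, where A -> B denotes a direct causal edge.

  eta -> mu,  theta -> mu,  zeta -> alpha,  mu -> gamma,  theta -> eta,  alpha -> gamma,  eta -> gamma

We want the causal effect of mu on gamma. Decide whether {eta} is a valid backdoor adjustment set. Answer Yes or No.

Backdoor paths from mu to gamma (paths whose first edge points into mu):
  P1: mu <- theta -> eta -> gamma
  P2: mu <- eta -> gamma
Condition 1 (no descendant of mu in the set): holds — descendants of mu are {gamma}; none are in {eta}.
Condition 2 (every backdoor path blocked by {eta}):
  P1: blocked at chain node eta ∈ conditioning set.
  P2: blocked at fork node eta ∈ conditioning set.
{eta} satisfies the backdoor criterion.

Yes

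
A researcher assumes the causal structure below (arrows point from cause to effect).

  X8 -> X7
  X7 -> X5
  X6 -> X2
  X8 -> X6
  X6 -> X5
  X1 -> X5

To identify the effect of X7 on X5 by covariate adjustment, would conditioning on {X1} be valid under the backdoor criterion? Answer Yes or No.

No

Backdoor paths from X7 to X5 (paths whose first edge points into X7):
  P1: X7 <- X8 -> X6 -> X5
Condition 1 (no descendant of X7 in the set): holds — descendants of X7 are {X5}; none are in {X1}.
Condition 2 (every backdoor path blocked by {X1}):
  P1: open — no interior node is in the conditioning set.
{X1} does not satisfy the backdoor criterion.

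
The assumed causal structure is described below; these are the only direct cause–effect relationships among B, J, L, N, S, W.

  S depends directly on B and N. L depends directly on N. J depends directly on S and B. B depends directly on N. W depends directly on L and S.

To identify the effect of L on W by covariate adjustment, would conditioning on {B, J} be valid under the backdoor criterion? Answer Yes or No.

Backdoor paths from L to W (paths whose first edge points into L):
  P1: L <- N -> B -> S -> W
  P2: L <- N -> B -> J <- S -> W
  P3: L <- N -> S -> W
Condition 1 (no descendant of L in the set): holds — descendants of L are {W}; none are in {B, J}.
Condition 2 (every backdoor path blocked by {B, J}):
  P1: blocked at chain node B ∈ conditioning set.
  P2: blocked at chain node B ∈ conditioning set.
  P3: open — no interior node is in the conditioning set.
{B, J} does not satisfy the backdoor criterion.

No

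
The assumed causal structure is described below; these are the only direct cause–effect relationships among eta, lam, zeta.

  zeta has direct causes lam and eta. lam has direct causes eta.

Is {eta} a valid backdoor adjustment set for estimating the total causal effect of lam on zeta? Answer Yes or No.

Backdoor paths from lam to zeta (paths whose first edge points into lam):
  P1: lam <- eta -> zeta
Condition 1 (no descendant of lam in the set): holds — descendants of lam are {zeta}; none are in {eta}.
Condition 2 (every backdoor path blocked by {eta}):
  P1: blocked at fork node eta ∈ conditioning set.
{eta} satisfies the backdoor criterion.

Yes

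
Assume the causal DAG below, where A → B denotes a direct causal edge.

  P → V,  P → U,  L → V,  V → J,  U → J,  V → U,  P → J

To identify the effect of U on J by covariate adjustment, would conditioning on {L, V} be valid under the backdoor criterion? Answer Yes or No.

Backdoor paths from U to J (paths whose first edge points into U):
  P1: U <- P -> V -> J
  P2: U <- P -> J
  P3: U <- V <- P -> J
  P4: U <- V -> J
Condition 1 (no descendant of U in the set): holds — descendants of U are {J}; none are in {L, V}.
Condition 2 (every backdoor path blocked by {L, V}):
  P1: blocked at chain node V ∈ conditioning set.
  P2: open — no interior node is in the conditioning set.
  P3: blocked at chain node V ∈ conditioning set.
  P4: blocked at fork node V ∈ conditioning set.
{L, V} does not satisfy the backdoor criterion.

No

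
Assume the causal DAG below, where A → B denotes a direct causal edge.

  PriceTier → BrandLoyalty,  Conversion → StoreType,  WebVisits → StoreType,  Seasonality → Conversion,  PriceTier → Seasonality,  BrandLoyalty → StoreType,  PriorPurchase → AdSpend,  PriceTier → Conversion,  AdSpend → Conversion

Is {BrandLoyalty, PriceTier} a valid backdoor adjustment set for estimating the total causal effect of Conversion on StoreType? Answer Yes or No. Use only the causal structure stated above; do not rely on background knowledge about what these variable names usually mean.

Yes

Backdoor paths from Conversion to StoreType (paths whose first edge points into Conversion):
  P1: Conversion <- PriceTier -> BrandLoyalty -> StoreType
  P2: Conversion <- Seasonality <- PriceTier -> BrandLoyalty -> StoreType
Condition 1 (no descendant of Conversion in the set): holds — descendants of Conversion are {StoreType}; none are in {BrandLoyalty, PriceTier}.
Condition 2 (every backdoor path blocked by {BrandLoyalty, PriceTier}):
  P1: blocked at fork node PriceTier ∈ conditioning set.
  P2: blocked at fork node PriceTier ∈ conditioning set.
{BrandLoyalty, PriceTier} satisfies the backdoor criterion.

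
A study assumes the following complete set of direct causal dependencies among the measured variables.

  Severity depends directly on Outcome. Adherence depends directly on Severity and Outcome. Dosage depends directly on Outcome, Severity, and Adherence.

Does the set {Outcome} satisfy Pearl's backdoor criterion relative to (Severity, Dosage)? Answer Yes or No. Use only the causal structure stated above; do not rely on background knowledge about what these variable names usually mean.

Yes

Backdoor paths from Severity to Dosage (paths whose first edge points into Severity):
  P1: Severity <- Outcome -> Adherence -> Dosage
  P2: Severity <- Outcome -> Dosage
Condition 1 (no descendant of Severity in the set): holds — descendants of Severity are {Adherence, Dosage}; none are in {Outcome}.
Condition 2 (every backdoor path blocked by {Outcome}):
  P1: blocked at fork node Outcome ∈ conditioning set.
  P2: blocked at fork node Outcome ∈ conditioning set.
{Outcome} satisfies the backdoor criterion.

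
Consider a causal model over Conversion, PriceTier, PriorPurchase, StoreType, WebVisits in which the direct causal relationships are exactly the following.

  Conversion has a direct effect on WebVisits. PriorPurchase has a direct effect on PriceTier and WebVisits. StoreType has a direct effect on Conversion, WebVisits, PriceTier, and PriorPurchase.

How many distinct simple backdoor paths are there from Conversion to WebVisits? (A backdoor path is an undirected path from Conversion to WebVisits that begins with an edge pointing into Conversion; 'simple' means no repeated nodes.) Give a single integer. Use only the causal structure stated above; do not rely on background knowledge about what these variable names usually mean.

A backdoor path from Conversion to WebVisits is any simple undirected path whose first edge points into Conversion (i.e. leaves Conversion via a parent).
Parents of Conversion: {StoreType}.
Enumerating:
  P1: Conversion <- StoreType -> PriorPurchase -> WebVisits
  P2: Conversion <- StoreType -> PriceTier <- PriorPurchase -> WebVisits
  P3: Conversion <- StoreType -> WebVisits
That exhausts the simple backdoor paths. Count: 3.

3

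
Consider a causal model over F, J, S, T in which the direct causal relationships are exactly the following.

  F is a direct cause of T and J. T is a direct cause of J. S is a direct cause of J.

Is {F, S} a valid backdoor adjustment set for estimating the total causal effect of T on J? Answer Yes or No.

Yes

Backdoor paths from T to J (paths whose first edge points into T):
  P1: T <- F -> J
Condition 1 (no descendant of T in the set): holds — descendants of T are {J}; none are in {F, S}.
Condition 2 (every backdoor path blocked by {F, S}):
  P1: blocked at fork node F ∈ conditioning set.
{F, S} satisfies the backdoor criterion.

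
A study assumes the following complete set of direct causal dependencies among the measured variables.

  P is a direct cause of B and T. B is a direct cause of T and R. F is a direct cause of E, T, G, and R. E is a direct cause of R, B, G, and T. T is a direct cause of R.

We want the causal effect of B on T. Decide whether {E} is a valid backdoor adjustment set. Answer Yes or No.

No

Backdoor paths from B to T (paths whose first edge points into B):
  P1: B <- P -> T
  P2: B <- E <- F -> T
  P3: B <- E <- F -> R <- T
  P4: B <- E -> G <- F -> T
  P5: B <- E -> G <- F -> R <- T
  P6: B <- E -> T
  P7: B <- E -> R <- F -> T
  P8: B <- E -> R <- T
Condition 1 (no descendant of B in the set): holds — descendants of B are {R, T}; none are in {E}.
Condition 2 (every backdoor path blocked by {E}):
  P1: open — no interior node is in the conditioning set.
  P2: blocked at chain node E ∈ conditioning set.
  P3: blocked at chain node E ∈ conditioning set.
  P4: blocked at fork node E ∈ conditioning set.
  P5: blocked at fork node E ∈ conditioning set.
  P6: blocked at fork node E ∈ conditioning set.
  P7: blocked at fork node E ∈ conditioning set.
  P8: blocked at fork node E ∈ conditioning set.
{E} does not satisfy the backdoor criterion.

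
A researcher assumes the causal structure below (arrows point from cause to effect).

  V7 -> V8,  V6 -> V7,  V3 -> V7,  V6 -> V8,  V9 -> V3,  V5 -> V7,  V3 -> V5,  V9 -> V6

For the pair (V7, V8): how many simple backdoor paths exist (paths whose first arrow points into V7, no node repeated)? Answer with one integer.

3

A backdoor path from V7 to V8 is any simple undirected path whose first edge points into V7 (i.e. leaves V7 via a parent).
Parents of V7: {V3, V5, V6}.
Enumerating:
  P1: V7 <- V3 <- V9 -> V6 -> V8
  P2: V7 <- V6 -> V8
  P3: V7 <- V5 <- V3 <- V9 -> V6 -> V8
That exhausts the simple backdoor paths. Count: 3.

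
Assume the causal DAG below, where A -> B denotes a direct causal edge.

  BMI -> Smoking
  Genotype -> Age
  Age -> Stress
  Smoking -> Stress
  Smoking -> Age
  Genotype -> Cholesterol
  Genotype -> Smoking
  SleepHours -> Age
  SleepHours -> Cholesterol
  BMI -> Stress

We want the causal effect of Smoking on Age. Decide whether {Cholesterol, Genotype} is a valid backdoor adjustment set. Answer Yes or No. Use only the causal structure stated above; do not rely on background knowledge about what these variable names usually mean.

Backdoor paths from Smoking to Age (paths whose first edge points into Smoking):
  P1: Smoking <- Genotype -> Age
  P2: Smoking <- Genotype -> Cholesterol <- SleepHours -> Age
  P3: Smoking <- BMI -> Stress <- Age
Condition 1 (no descendant of Smoking in the set): holds — descendants of Smoking are {Age, Stress}; none are in {Cholesterol, Genotype}.
Condition 2 (every backdoor path blocked by {Cholesterol, Genotype}):
  P1: blocked at fork node Genotype ∈ conditioning set.
  P2: blocked at fork node Genotype ∈ conditioning set.
  P3: blocked at collider Stress (neither it nor any descendant is in the conditioning set).
{Cholesterol, Genotype} satisfies the backdoor criterion.

Yes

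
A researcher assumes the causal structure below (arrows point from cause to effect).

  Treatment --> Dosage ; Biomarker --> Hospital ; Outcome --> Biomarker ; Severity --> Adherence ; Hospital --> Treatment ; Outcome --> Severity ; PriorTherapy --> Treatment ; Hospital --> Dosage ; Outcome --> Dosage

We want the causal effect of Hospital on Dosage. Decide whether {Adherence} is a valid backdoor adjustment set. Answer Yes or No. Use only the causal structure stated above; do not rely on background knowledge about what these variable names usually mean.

Backdoor paths from Hospital to Dosage (paths whose first edge points into Hospital):
  P1: Hospital <- Biomarker <- Outcome -> Dosage
Condition 1 (no descendant of Hospital in the set): holds — descendants of Hospital are {Dosage, Treatment}; none are in {Adherence}.
Condition 2 (every backdoor path blocked by {Adherence}):
  P1: open — no interior node is in the conditioning set.
{Adherence} does not satisfy the backdoor criterion.

No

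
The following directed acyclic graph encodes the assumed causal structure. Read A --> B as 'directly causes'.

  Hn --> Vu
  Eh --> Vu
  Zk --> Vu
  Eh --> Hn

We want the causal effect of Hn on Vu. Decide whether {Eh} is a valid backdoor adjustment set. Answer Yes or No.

Yes

Backdoor paths from Hn to Vu (paths whose first edge points into Hn):
  P1: Hn <- Eh -> Vu
Condition 1 (no descendant of Hn in the set): holds — descendants of Hn are {Vu}; none are in {Eh}.
Condition 2 (every backdoor path blocked by {Eh}):
  P1: blocked at fork node Eh ∈ conditioning set.
{Eh} satisfies the backdoor criterion.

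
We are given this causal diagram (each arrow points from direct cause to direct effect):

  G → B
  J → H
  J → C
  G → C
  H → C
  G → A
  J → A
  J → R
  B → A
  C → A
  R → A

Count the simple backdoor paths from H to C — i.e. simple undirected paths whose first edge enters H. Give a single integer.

A backdoor path from H to C is any simple undirected path whose first edge points into H (i.e. leaves H via a parent).
Parents of H: {J}.
Enumerating:
  P1: H <- J -> C
  P2: H <- J -> R -> A <- G -> C
  P3: H <- J -> R -> A <- C
  P4: H <- J -> R -> A <- B <- G -> C
  P5: H <- J -> A <- G -> C
  P6: H <- J -> A <- C
  P7: H <- J -> A <- B <- G -> C
That exhausts the simple backdoor paths. Count: 7.

7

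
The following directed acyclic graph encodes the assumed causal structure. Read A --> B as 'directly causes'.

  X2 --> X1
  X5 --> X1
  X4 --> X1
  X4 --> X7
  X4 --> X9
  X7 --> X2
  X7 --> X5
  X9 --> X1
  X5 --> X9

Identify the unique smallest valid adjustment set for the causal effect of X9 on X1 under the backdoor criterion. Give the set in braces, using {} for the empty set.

Variables eligible for adjustment (non-descendants of X9, excluding X9 and X1): {X2, X4, X5, X7}.
Backdoor paths from X9 to X1:
  P1: X9 <- X4 -> X7 -> X2 -> X1
  P2: X9 <- X4 -> X7 -> X5 -> X1
  P3: X9 <- X4 -> X1
  P4: X9 <- X5 <- X7 <- X4 -> X1
  P5: X9 <- X5 <- X7 -> X2 -> X1
  P6: X9 <- X5 -> X1
The empty set is not sufficient: P1 (X9 <- X4 -> X7 -> X2 -> X1) has no collider blocking it and no conditioned non-collider, so it is open.
Try {X4, X5}:
  P1: blocked at fork node X4 ∈ conditioning set.
  P2: blocked at fork node X4 ∈ conditioning set.
  P3: blocked at fork node X4 ∈ conditioning set.
  P4: blocked at chain node X5 ∈ conditioning set.
  P5: blocked at chain node X5 ∈ conditioning set.
  P6: blocked at fork node X5 ∈ conditioning set.
{X4, X5} contains no descendant of X9 and blocks every backdoor path.
Every element of {X4, X5} is needed (dropping X4 leaves P1 open; dropping X5 leaves P5 open), so no proper subset is valid.
Among all size-2 subsets of the eligible variables, only {X4, X5} blocks every backdoor path, so it is the unique smallest valid adjustment set.

{X4, X5}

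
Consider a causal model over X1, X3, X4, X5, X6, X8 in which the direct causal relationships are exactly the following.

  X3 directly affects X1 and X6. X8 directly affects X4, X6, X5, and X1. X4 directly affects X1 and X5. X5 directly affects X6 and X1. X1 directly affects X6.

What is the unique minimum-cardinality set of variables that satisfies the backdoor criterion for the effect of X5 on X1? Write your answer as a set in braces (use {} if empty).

Variables eligible for adjustment (non-descendants of X5, excluding X5 and X1): {X3, X4, X8}.
Backdoor paths from X5 to X1:
  P1: X5 <- X8 -> X4 -> X1
  P2: X5 <- X8 -> X1
  P3: X5 <- X8 -> X6 <- X3 -> X1
  P4: X5 <- X8 -> X6 <- X1
  P5: X5 <- X4 <- X8 -> X1
  P6: X5 <- X4 <- X8 -> X6 <- X3 -> X1
  P7: X5 <- X4 <- X8 -> X6 <- X1
  P8: X5 <- X4 -> X1
The empty set is not sufficient: P1 (X5 <- X8 -> X4 -> X1) has no collider blocking it and no conditioned non-collider, so it is open.
Try {X4, X8}:
  P1: blocked at fork node X8 ∈ conditioning set.
  P2: blocked at fork node X8 ∈ conditioning set.
  P3: blocked at fork node X8 ∈ conditioning set.
  P4: blocked at fork node X8 ∈ conditioning set.
  P5: blocked at chain node X4 ∈ conditioning set.
  P6: blocked at chain node X4 ∈ conditioning set.
  P7: blocked at chain node X4 ∈ conditioning set.
  P8: blocked at fork node X4 ∈ conditioning set.
{X4, X8} contains no descendant of X5 and blocks every backdoor path.
Every element of {X4, X8} is needed (dropping X4 leaves P8 open; dropping X8 leaves P2 open), so no proper subset is valid.
Among all size-2 subsets of the eligible variables, only {X4, X8} blocks every backdoor path, so it is the unique smallest valid adjustment set.

{X4, X8}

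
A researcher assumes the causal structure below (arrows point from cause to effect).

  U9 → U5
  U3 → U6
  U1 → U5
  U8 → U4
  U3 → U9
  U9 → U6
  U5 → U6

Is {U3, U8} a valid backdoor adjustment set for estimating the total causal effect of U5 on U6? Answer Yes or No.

Backdoor paths from U5 to U6 (paths whose first edge points into U5):
  P1: U5 <- U9 <- U3 -> U6
  P2: U5 <- U9 -> U6
Condition 1 (no descendant of U5 in the set): holds — descendants of U5 are {U6}; none are in {U3, U8}.
Condition 2 (every backdoor path blocked by {U3, U8}):
  P1: blocked at fork node U3 ∈ conditioning set.
  P2: open — no interior node is in the conditioning set.
{U3, U8} does not satisfy the backdoor criterion.

No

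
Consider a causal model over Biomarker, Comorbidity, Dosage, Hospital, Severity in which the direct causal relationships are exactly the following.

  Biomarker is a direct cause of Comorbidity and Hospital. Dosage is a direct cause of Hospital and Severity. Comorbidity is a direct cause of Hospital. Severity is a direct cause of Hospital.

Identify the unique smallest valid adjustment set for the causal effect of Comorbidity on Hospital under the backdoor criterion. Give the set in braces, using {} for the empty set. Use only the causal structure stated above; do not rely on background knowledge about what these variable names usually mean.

Variables eligible for adjustment (non-descendants of Comorbidity, excluding Comorbidity and Hospital): {Biomarker, Dosage, Severity}.
Backdoor paths from Comorbidity to Hospital:
  P1: Comorbidity <- Biomarker -> Hospital
The empty set is not sufficient: P1 (Comorbidity <- Biomarker -> Hospital) has no collider blocking it and no conditioned non-collider, so it is open.
Try {Biomarker}:
  P1: blocked at fork node Biomarker ∈ conditioning set.
{Biomarker} contains no descendant of Comorbidity and blocks every backdoor path.
No other singleton works — e.g. {Dosage} leaves P1 open — so {Biomarker} is the unique smallest valid adjustment set.

{Biomarker}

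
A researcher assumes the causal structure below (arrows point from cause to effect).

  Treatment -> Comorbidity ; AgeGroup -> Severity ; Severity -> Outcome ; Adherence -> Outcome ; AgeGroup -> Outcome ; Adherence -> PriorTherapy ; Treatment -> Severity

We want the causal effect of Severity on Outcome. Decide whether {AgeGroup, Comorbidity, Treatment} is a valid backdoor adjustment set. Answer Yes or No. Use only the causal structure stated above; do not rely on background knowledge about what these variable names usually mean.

Backdoor paths from Severity to Outcome (paths whose first edge points into Severity):
  P1: Severity <- AgeGroup -> Outcome
Condition 1 (no descendant of Severity in the set): holds — descendants of Severity are {Outcome}; none are in {AgeGroup, Comorbidity, Treatment}.
Condition 2 (every backdoor path blocked by {AgeGroup, Comorbidity, Treatment}):
  P1: blocked at fork node AgeGroup ∈ conditioning set.
{AgeGroup, Comorbidity, Treatment} satisfies the backdoor criterion.

Yes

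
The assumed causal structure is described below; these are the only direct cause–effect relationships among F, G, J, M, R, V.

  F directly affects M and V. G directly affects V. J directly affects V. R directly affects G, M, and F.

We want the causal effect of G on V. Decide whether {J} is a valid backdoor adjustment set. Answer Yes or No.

No

Backdoor paths from G to V (paths whose first edge points into G):
  P1: G <- R -> F -> V
  P2: G <- R -> M <- F -> V
Condition 1 (no descendant of G in the set): holds — descendants of G are {V}; none are in {J}.
Condition 2 (every backdoor path blocked by {J}):
  P1: open — no interior node is in the conditioning set.
  P2: blocked at collider M (neither it nor any descendant is in the conditioning set).
{J} does not satisfy the backdoor criterion.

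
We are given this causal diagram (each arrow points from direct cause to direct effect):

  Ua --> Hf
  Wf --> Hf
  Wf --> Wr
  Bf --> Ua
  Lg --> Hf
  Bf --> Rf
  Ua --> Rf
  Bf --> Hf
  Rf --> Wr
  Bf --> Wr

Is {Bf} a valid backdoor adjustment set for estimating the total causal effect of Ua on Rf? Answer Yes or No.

Backdoor paths from Ua to Rf (paths whose first edge points into Ua):
  P1: Ua <- Bf -> Rf
  P2: Ua <- Bf -> Wr <- Rf
  P3: Ua <- Bf -> Hf <- Wf -> Wr <- Rf
Condition 1 (no descendant of Ua in the set): holds — descendants of Ua are {Hf, Rf, Wr}; none are in {Bf}.
Condition 2 (every backdoor path blocked by {Bf}):
  P1: blocked at fork node Bf ∈ conditioning set.
  P2: blocked at fork node Bf ∈ conditioning set.
  P3: blocked at fork node Bf ∈ conditioning set.
{Bf} satisfies the backdoor criterion.

Yes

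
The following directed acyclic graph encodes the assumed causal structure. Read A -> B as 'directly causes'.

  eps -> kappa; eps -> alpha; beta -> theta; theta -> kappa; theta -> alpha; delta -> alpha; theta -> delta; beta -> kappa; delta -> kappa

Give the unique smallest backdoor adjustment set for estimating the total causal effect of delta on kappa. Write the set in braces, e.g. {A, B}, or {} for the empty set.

{theta}

Variables eligible for adjustment (non-descendants of delta, excluding delta and kappa): {beta, eps, theta}.
Backdoor paths from delta to kappa:
  P1: delta <- theta <- beta -> kappa
  P2: delta <- theta -> alpha <- eps -> kappa
  P3: delta <- theta -> kappa
The empty set is not sufficient: P1 (delta <- theta <- beta -> kappa) has no collider blocking it and no conditioned non-collider, so it is open.
Try {theta}:
  P1: blocked at chain node theta ∈ conditioning set.
  P2: blocked at fork node theta ∈ conditioning set.
  P3: blocked at fork node theta ∈ conditioning set.
{theta} contains no descendant of delta and blocks every backdoor path.
No other singleton works — e.g. {beta} leaves P3 open — so {theta} is the unique smallest valid adjustment set.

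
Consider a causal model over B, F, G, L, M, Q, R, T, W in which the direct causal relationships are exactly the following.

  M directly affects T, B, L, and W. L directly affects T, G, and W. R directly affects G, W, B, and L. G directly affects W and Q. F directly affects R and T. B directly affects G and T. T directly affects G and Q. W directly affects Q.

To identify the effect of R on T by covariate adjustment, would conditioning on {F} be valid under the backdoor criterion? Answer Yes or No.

Backdoor paths from R to T (paths whose first edge points into R):
  P1: R <- F -> T
Condition 1 (no descendant of R in the set): holds — descendants of R are {B, G, L, Q, T, W}; none are in {F}.
Condition 2 (every backdoor path blocked by {F}):
  P1: blocked at fork node F ∈ conditioning set.
{F} satisfies the backdoor criterion.

Yes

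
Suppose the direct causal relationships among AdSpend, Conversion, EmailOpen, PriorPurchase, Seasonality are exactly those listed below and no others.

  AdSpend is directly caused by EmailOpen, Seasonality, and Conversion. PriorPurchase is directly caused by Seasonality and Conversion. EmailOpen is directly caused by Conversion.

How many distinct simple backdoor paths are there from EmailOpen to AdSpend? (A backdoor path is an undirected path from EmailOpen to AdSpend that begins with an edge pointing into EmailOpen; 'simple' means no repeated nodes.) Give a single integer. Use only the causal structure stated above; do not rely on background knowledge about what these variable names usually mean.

A backdoor path from EmailOpen to AdSpend is any simple undirected path whose first edge points into EmailOpen (i.e. leaves EmailOpen via a parent).
Parents of EmailOpen: {Conversion}.
Enumerating:
  P1: EmailOpen <- Conversion -> PriorPurchase <- Seasonality -> AdSpend
  P2: EmailOpen <- Conversion -> AdSpend
That exhausts the simple backdoor paths. Count: 2.

2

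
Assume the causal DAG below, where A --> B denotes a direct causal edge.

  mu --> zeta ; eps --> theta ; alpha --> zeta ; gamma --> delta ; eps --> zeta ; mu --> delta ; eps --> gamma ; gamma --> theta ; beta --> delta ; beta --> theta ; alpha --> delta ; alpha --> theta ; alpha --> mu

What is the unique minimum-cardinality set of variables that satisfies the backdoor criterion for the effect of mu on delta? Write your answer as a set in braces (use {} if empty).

{alpha}

Variables eligible for adjustment (non-descendants of mu, excluding mu and delta): {alpha, beta, eps, gamma, theta}.
Backdoor paths from mu to delta:
  P1: mu <- alpha -> zeta <- eps -> gamma -> theta <- beta -> delta
  P2: mu <- alpha -> zeta <- eps -> gamma -> delta
  P3: mu <- alpha -> zeta <- eps -> theta <- beta -> delta
  P4: mu <- alpha -> zeta <- eps -> theta <- gamma -> delta
  P5: mu <- alpha -> theta <- eps -> gamma -> delta
  P6: mu <- alpha -> theta <- beta -> delta
  P7: mu <- alpha -> theta <- gamma -> delta
  P8: mu <- alpha -> delta
The empty set is not sufficient: P8 (mu <- alpha -> delta) has no collider blocking it and no conditioned non-collider, so it is open.
Try {alpha}:
  P1: blocked at fork node alpha ∈ conditioning set.
  P2: blocked at fork node alpha ∈ conditioning set.
  P3: blocked at fork node alpha ∈ conditioning set.
  P4: blocked at fork node alpha ∈ conditioning set.
  P5: blocked at fork node alpha ∈ conditioning set.
  P6: blocked at fork node alpha ∈ conditioning set.
  P7: blocked at fork node alpha ∈ conditioning set.
  P8: blocked at fork node alpha ∈ conditioning set.
{alpha} contains no descendant of mu and blocks every backdoor path.
No other singleton works — e.g. {eps} leaves P8 open — so {alpha} is the unique smallest valid adjustment set.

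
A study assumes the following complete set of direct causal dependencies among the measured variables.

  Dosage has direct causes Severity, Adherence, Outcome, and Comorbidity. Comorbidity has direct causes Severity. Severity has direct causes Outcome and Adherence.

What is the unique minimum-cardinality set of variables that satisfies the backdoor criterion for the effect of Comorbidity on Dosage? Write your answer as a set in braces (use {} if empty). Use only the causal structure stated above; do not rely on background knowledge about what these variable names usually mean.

Variables eligible for adjustment (non-descendants of Comorbidity, excluding Comorbidity and Dosage): {Adherence, Outcome, Severity}.
Backdoor paths from Comorbidity to Dosage:
  P1: Comorbidity <- Severity <- Adherence -> Dosage
  P2: Comorbidity <- Severity <- Outcome -> Dosage
  P3: Comorbidity <- Severity -> Dosage
The empty set is not sufficient: P1 (Comorbidity <- Severity <- Adherence -> Dosage) has no collider blocking it and no conditioned non-collider, so it is open.
Try {Severity}:
  P1: blocked at chain node Severity ∈ conditioning set.
  P2: blocked at chain node Severity ∈ conditioning set.
  P3: blocked at fork node Severity ∈ conditioning set.
{Severity} contains no descendant of Comorbidity and blocks every backdoor path.
No other singleton works — e.g. {Adherence} leaves P2 open — so {Severity} is the unique smallest valid adjustment set.

{Severity}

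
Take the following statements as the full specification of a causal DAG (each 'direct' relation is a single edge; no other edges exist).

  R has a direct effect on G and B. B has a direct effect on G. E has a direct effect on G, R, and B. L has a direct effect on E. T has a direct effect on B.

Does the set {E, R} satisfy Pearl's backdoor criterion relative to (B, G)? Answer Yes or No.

Backdoor paths from B to G (paths whose first edge points into B):
  P1: B <- E -> R -> G
  P2: B <- E -> G
  P3: B <- R <- E -> G
  P4: B <- R -> G
Condition 1 (no descendant of B in the set): holds — descendants of B are {G}; none are in {E, R}.
Condition 2 (every backdoor path blocked by {E, R}):
  P1: blocked at fork node E ∈ conditioning set.
  P2: blocked at fork node E ∈ conditioning set.
  P3: blocked at chain node R ∈ conditioning set.
  P4: blocked at fork node R ∈ conditioning set.
{E, R} satisfies the backdoor criterion.

Yes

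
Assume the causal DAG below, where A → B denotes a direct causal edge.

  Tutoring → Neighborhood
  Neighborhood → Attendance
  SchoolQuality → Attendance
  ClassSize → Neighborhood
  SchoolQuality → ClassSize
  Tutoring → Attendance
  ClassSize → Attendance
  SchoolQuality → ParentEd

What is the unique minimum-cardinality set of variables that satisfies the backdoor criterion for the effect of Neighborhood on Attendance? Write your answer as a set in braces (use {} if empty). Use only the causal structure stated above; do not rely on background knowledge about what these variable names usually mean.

{ClassSize, Tutoring}

Variables eligible for adjustment (non-descendants of Neighborhood, excluding Neighborhood and Attendance): {ClassSize, ParentEd, SchoolQuality, Tutoring}.
Backdoor paths from Neighborhood to Attendance:
  P1: Neighborhood <- Tutoring -> Attendance
  P2: Neighborhood <- ClassSize <- SchoolQuality -> Attendance
  P3: Neighborhood <- ClassSize -> Attendance
The empty set is not sufficient: P1 (Neighborhood <- Tutoring -> Attendance) has no collider blocking it and no conditioned non-collider, so it is open.
Try {ClassSize, Tutoring}:
  P1: blocked at fork node Tutoring ∈ conditioning set.
  P2: blocked at chain node ClassSize ∈ conditioning set.
  P3: blocked at fork node ClassSize ∈ conditioning set.
{ClassSize, Tutoring} contains no descendant of Neighborhood and blocks every backdoor path.
Every element of {ClassSize, Tutoring} is needed (dropping ClassSize leaves P2 open; dropping Tutoring leaves P1 open), so no proper subset is valid.
Among all size-2 subsets of the eligible variables, only {ClassSize, Tutoring} blocks every backdoor path, so it is the unique smallest valid adjustment set.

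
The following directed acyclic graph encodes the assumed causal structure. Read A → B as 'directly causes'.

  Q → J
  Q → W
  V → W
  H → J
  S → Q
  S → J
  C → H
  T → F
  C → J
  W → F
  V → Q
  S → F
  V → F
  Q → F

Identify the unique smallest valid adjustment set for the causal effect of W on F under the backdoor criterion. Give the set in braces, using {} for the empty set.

Variables eligible for adjustment (non-descendants of W, excluding W and F): {C, H, J, Q, S, T, V}.
Backdoor paths from W to F:
  P1: W <- V -> Q <- S -> F
  P2: W <- V -> Q -> J <- S -> F
  P3: W <- V -> Q -> F
  P4: W <- V -> F
  P5: W <- Q <- V -> F
  P6: W <- Q <- S -> F
  P7: W <- Q -> J <- S -> F
  P8: W <- Q -> F
The empty set is not sufficient: P3 (W <- V -> Q -> F) has no collider blocking it and no conditioned non-collider, so it is open.
Try {Q, V}:
  P1: blocked at fork node V ∈ conditioning set.
  P2: blocked at fork node V ∈ conditioning set.
  P3: blocked at fork node V ∈ conditioning set.
  P4: blocked at fork node V ∈ conditioning set.
  P5: blocked at chain node Q ∈ conditioning set.
  P6: blocked at chain node Q ∈ conditioning set.
  P7: blocked at fork node Q ∈ conditioning set.
  P8: blocked at fork node Q ∈ conditioning set.
{Q, V} contains no descendant of W and blocks every backdoor path.
Every element of {Q, V} is needed (dropping Q leaves P6 open; dropping V leaves P1 open), so no proper subset is valid.
Among all size-2 subsets of the eligible variables, only {Q, V} blocks every backdoor path, so it is the unique smallest valid adjustment set.

{Q, V}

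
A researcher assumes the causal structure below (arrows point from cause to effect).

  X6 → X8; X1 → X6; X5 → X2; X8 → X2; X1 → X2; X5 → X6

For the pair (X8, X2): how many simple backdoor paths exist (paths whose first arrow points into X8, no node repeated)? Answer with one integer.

A backdoor path from X8 to X2 is any simple undirected path whose first edge points into X8 (i.e. leaves X8 via a parent).
Parents of X8: {X6}.
Enumerating:
  P1: X8 <- X6 <- X5 -> X2
  P2: X8 <- X6 <- X1 -> X2
That exhausts the simple backdoor paths. Count: 2.

2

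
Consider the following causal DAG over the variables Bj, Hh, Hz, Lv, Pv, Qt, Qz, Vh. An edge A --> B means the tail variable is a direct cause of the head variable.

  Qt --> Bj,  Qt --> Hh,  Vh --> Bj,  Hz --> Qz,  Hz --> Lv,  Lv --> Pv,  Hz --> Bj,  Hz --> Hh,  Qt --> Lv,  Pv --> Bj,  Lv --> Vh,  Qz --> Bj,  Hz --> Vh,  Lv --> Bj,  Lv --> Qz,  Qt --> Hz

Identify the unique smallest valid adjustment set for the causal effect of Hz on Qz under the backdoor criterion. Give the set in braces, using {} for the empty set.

Variables eligible for adjustment (non-descendants of Hz, excluding Hz and Qz): {Qt}.
Backdoor paths from Hz to Qz:
  P1: Hz <- Qt -> Lv -> Qz
  P2: Hz <- Qt -> Lv -> Pv -> Bj <- Qz
  P3: Hz <- Qt -> Lv -> Vh -> Bj <- Qz
  P4: Hz <- Qt -> Lv -> Bj <- Qz
  P5: Hz <- Qt -> Bj <- Lv -> Qz
  P6: Hz <- Qt -> Bj <- Qz
  P7: Hz <- Qt -> Bj <- Pv <- Lv -> Qz
  P8: Hz <- Qt -> Bj <- Vh <- Lv -> Qz
The empty set is not sufficient: P1 (Hz <- Qt -> Lv -> Qz) has no collider blocking it and no conditioned non-collider, so it is open.
Try {Qt}:
  P1: blocked at fork node Qt ∈ conditioning set.
  P2: blocked at fork node Qt ∈ conditioning set.
  P3: blocked at fork node Qt ∈ conditioning set.
  P4: blocked at fork node Qt ∈ conditioning set.
  P5: blocked at fork node Qt ∈ conditioning set.
  P6: blocked at fork node Qt ∈ conditioning set.
  P7: blocked at fork node Qt ∈ conditioning set.
  P8: blocked at fork node Qt ∈ conditioning set.
{Qt} contains no descendant of Hz and blocks every backdoor path.
{Qt} is the unique smallest valid adjustment set.

{Qt}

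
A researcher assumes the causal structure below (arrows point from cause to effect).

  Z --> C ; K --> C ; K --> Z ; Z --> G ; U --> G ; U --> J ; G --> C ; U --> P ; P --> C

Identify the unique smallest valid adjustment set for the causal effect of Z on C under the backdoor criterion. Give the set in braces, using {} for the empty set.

{K}

Variables eligible for adjustment (non-descendants of Z, excluding Z and C): {J, K, P, U}.
Backdoor paths from Z to C:
  P1: Z <- K -> C
The empty set is not sufficient: P1 (Z <- K -> C) has no collider blocking it and no conditioned non-collider, so it is open.
Try {K}:
  P1: blocked at fork node K ∈ conditioning set.
{K} contains no descendant of Z and blocks every backdoor path.
No other singleton works — e.g. {U} leaves P1 open — so {K} is the unique smallest valid adjustment set.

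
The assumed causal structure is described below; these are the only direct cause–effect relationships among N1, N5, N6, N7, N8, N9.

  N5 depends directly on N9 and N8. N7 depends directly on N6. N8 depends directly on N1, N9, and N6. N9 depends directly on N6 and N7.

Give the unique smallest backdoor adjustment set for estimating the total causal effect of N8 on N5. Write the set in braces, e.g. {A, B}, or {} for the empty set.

{N9}

Variables eligible for adjustment (non-descendants of N8, excluding N8 and N5): {N1, N6, N7, N9}.
Backdoor paths from N8 to N5:
  P1: N8 <- N6 -> N7 -> N9 -> N5
  P2: N8 <- N6 -> N9 -> N5
  P3: N8 <- N9 -> N5
The empty set is not sufficient: P1 (N8 <- N6 -> N7 -> N9 -> N5) has no collider blocking it and no conditioned non-collider, so it is open.
Try {N9}:
  P1: blocked at chain node N9 ∈ conditioning set.
  P2: blocked at chain node N9 ∈ conditioning set.
  P3: blocked at fork node N9 ∈ conditioning set.
{N9} contains no descendant of N8 and blocks every backdoor path.
No other singleton works — e.g. {N1} leaves P1 open — so {N9} is the unique smallest valid adjustment set.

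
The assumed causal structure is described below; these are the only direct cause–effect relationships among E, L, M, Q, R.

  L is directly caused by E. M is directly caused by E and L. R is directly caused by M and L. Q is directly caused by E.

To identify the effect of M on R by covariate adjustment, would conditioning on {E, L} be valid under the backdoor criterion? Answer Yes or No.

Yes

Backdoor paths from M to R (paths whose first edge points into M):
  P1: M <- E -> L -> R
  P2: M <- L -> R
Condition 1 (no descendant of M in the set): holds — descendants of M are {R}; none are in {E, L}.
Condition 2 (every backdoor path blocked by {E, L}):
  P1: blocked at fork node E ∈ conditioning set.
  P2: blocked at fork node L ∈ conditioning set.
{E, L} satisfies the backdoor criterion.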